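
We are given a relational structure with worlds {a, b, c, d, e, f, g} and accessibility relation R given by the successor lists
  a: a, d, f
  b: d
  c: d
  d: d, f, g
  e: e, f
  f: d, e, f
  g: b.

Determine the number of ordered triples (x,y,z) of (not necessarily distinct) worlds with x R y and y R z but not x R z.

11

Enumerating: (a,d,g), (a,f,e), (b,d,f), (b,d,g), (c,d,f), (c,d,g), (d,f,e), (d,g,b), (e,f,d), (f,d,g), (g,b,d).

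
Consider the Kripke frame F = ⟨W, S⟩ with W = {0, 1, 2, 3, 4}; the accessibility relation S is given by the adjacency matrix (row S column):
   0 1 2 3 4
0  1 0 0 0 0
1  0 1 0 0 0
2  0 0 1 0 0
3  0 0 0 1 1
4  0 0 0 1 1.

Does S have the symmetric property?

Yes

Symmetric: yes — every pair in S has its reverse in S.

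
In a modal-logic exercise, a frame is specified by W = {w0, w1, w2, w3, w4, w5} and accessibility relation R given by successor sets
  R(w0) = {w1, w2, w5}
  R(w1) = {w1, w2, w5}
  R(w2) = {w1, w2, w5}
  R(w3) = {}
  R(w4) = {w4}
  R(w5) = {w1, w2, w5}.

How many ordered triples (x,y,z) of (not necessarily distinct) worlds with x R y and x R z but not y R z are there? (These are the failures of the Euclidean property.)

R is Euclidean; there are no such tuples.

0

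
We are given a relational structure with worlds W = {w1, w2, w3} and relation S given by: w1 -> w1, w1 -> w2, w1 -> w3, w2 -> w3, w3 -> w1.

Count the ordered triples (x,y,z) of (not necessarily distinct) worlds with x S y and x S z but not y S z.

5

Enumerating: (w1,w2,w1), (w1,w2,w2), (w1,w3,w2), (w1,w3,w3), (w2,w3,w3).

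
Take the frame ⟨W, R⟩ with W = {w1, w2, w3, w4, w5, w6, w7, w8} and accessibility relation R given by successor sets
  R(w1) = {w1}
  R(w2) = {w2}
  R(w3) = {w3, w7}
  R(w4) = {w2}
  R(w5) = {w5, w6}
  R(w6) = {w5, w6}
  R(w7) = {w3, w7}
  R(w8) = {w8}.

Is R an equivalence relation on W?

Reflexive: no — w4 is not related to itself.
Symmetric: no — w4 R w2 but not w2 R w4.
Transitive: yes — every two-step R-path is closed by a direct edge.
So R is not an equivalence relation.

No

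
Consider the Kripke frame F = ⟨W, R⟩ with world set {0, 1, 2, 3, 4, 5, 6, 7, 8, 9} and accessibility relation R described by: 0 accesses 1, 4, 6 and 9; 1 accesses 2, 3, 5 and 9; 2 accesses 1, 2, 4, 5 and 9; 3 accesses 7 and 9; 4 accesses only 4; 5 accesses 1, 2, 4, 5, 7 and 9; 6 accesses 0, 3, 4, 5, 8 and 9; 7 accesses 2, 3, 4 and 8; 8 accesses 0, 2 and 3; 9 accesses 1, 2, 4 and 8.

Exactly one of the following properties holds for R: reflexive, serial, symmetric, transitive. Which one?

Reflexive: no — 0 is not related to itself.
Serial: yes — every world has a successor (e.g. 0 R 1).
Symmetric: no — 0 R 1 but not 1 R 0.
Transitive: no — 0 R 1 and 1 R 2, but not 0 R 2.
Only serial holds.

serial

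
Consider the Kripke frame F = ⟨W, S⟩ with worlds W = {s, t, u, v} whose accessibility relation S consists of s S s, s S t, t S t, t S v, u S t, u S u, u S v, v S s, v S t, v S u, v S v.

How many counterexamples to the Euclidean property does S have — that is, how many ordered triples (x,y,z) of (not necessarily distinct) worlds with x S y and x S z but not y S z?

7

Enumerating: (s,t,s), (u,t,u), (v,s,u), (v,s,v), (v,t,s), (v,t,u), (v,u,s).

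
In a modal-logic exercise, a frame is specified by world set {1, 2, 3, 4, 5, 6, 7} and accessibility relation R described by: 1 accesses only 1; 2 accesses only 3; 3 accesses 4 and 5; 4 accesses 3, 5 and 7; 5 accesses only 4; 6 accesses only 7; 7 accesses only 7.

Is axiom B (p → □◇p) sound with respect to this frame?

No

The schema B characterises exactly the symmetric frames.
Symmetric: no — 2 R 3 but not 3 R 2.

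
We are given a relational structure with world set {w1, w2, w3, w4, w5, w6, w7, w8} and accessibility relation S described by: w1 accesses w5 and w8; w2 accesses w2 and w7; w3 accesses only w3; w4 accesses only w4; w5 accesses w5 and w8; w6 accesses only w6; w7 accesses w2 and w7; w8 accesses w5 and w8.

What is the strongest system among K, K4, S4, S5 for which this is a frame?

Transitive (axiom 4): yes — every two-step S-path is closed by a direct edge.
Reflexive (axiom T): no — w1 is not related to itself.
Euclidean (axiom 5): yes — any two successors of a common world are S-related.
So F validates K, K4; S4 would additionally require S to be reflexive. The strongest is K4.

K4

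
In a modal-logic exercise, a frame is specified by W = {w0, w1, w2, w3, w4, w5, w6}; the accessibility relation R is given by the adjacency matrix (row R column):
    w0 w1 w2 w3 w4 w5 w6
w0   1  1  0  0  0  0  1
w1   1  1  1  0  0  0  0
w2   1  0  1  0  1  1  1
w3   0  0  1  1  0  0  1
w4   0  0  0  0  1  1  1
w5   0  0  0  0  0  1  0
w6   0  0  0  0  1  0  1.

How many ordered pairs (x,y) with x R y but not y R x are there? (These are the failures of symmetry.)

Enumerating: (w0,w6), (w1,w2), (w2,w0), (w2,w4), (w2,w5), (w2,w6), (w3,w2), (w3,w6), (w4,w5).

9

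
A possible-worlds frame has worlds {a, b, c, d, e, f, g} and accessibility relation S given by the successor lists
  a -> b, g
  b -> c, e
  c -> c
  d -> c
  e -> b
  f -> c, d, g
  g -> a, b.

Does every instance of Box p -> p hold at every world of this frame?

The schema T characterises exactly the reflexive frames.
Reflexive: no — a is not related to itself.

No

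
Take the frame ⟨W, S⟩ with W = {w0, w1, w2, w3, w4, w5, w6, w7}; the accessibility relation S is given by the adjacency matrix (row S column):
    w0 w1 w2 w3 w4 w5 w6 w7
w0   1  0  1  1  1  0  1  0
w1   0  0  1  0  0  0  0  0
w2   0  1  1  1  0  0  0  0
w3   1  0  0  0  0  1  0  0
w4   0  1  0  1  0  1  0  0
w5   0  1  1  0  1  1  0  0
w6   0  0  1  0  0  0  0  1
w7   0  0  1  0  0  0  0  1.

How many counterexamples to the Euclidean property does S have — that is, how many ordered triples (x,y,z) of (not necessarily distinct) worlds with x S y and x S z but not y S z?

Enumerating: (w0,w2,w0), (w0,w2,w4), (w0,w2,w6), (w0,w3,w2), (w0,w3,w3), (w0,w3,w4), (w0,w3,w6), (w0,w4,w0), (w0,w4,w2), (w0,w4,w4), (w0,w4,w6), (w0,w6,w0), … and 25 more.
Total: 37.

37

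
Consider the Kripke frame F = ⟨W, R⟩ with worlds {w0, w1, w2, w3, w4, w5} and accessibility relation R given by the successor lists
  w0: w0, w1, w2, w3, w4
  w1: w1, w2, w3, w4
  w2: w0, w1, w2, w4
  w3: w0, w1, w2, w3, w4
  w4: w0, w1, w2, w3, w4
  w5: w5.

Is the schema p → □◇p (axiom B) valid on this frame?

No

The schema B characterises exactly the symmetric frames.
Symmetric: no — w0 R w1 but not w1 R w0.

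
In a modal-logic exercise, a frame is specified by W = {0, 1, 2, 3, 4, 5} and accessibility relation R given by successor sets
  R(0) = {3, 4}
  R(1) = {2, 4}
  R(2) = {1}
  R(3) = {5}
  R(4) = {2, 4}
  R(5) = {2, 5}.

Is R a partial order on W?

No

Reflexive: no — 0 is not related to itself.
Transitive: no — 0 R 3 and 3 R 5, but not 0 R 5.
Antisymmetric: no — 1 R 2 and 2 R 1 with 1 ≠ 2.
So R is not a partial order.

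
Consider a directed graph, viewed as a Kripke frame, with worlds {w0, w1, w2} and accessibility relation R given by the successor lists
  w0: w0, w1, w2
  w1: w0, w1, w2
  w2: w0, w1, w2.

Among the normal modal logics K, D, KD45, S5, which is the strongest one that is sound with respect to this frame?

S5

Serial (axiom D): yes — every world has a successor (e.g. w0 R w0).
Euclidean (axiom 5): yes — any two successors of a common world are R-related.
Transitive (axiom 4): yes — every two-step R-path is closed by a direct edge.
Reflexive (axiom T): yes — every world is R-related to itself.
So F validates K, D, KD45, S5. The strongest is S5.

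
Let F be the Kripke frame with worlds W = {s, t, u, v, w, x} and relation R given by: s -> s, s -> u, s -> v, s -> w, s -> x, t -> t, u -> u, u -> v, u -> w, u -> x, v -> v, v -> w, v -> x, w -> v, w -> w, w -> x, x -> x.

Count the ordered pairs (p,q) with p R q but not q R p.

9

Enumerating: (s,u), (s,v), (s,w), (s,x), (u,v), (u,w), (u,x), (v,x), (w,x).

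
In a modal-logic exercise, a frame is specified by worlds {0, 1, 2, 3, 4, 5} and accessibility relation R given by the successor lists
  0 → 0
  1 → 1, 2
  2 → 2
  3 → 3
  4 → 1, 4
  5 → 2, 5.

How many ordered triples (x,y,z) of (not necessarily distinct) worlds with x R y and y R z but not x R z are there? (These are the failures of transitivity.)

1

Enumerating: (4,1,2).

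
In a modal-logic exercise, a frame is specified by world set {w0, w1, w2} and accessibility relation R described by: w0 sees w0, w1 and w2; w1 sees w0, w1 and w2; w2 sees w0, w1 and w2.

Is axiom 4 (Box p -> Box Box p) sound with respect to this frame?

Axiom 4 corresponds to the accessibility relation being transitive.
Transitive: yes — every two-step R-path is closed by a direct edge.

Yes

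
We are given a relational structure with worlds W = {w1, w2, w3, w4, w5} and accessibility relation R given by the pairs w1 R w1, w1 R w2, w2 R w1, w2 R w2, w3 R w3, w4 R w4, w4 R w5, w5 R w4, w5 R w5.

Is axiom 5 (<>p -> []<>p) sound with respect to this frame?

Axiom 5 corresponds to the accessibility relation being Euclidean.
Euclidean: yes — any two successors of a common world are R-related.

Yes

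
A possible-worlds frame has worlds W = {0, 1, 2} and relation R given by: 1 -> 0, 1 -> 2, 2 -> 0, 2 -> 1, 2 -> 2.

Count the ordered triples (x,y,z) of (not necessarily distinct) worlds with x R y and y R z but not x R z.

1

Enumerating: (1,2,1).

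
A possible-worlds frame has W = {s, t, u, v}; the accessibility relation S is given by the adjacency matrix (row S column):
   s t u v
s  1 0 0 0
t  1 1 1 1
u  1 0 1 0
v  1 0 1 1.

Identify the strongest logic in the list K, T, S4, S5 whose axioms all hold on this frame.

Reflexive (axiom T): yes — every world is S-related to itself.
Transitive (axiom 4): yes — every two-step S-path is closed by a direct edge.
Euclidean (axiom 5): no — t S s and t S u, but not s S u.
So F validates K, T, S4; S5 would additionally require S to be Euclidean. The strongest is S4.

S4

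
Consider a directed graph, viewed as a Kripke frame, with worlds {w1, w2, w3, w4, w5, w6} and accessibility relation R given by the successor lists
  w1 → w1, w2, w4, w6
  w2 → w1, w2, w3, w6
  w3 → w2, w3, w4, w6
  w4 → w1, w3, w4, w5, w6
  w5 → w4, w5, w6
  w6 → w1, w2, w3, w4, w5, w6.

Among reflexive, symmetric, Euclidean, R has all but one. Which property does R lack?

Euclidean

Reflexive: yes — every world is R-related to itself.
Symmetric: yes — every pair in R has its reverse in R.
Euclidean: no — w1 R w2 and w1 R w4, but not w2 R w4.
Only Euclidean fails.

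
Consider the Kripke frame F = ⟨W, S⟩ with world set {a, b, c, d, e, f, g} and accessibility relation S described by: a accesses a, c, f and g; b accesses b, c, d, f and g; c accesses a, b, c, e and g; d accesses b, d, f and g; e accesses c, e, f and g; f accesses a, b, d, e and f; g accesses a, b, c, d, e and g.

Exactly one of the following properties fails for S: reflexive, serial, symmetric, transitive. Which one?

Reflexive: yes — every world is S-related to itself.
Serial: yes — every world has a successor (e.g. a S a).
Symmetric: yes — every pair in S has its reverse in S.
Transitive: no — a S c and c S b, but not a S b.
Only transitive fails.

transitive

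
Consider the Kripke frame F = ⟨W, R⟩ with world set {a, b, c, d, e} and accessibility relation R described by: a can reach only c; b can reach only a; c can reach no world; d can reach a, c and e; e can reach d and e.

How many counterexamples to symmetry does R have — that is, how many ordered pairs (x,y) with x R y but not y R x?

Enumerating: (a,c), (b,a), (d,a), (d,c).

4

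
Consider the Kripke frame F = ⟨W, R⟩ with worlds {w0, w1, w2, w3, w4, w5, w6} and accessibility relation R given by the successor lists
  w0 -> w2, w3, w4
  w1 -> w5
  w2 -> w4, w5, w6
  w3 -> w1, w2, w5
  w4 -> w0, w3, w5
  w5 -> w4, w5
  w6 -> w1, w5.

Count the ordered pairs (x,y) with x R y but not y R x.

Enumerating: (w0,w2), (w0,w3), (w1,w5), (w2,w4), (w2,w5), (w2,w6), (w3,w1), (w3,w2), (w3,w5), (w4,w3), (w6,w1), (w6,w5).

12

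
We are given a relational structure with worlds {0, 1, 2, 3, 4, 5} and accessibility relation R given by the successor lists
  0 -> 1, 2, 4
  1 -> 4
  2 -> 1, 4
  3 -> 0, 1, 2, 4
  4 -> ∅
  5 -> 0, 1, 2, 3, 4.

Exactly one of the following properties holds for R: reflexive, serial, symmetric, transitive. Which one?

Reflexive: no — 0 is not related to itself.
Serial: no — 4 has no R-successor.
Symmetric: no — 0 R 1 but not 1 R 0.
Transitive: yes — every two-step R-path is closed by a direct edge.
Only transitive holds.

transitive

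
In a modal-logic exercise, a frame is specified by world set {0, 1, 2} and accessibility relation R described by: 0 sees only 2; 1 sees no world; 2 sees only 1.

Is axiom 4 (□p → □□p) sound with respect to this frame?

By correspondence theory, 4 is valid on a frame iff R is transitive.
Transitive: no — 0 R 2 and 2 R 1, but not 0 R 1.

No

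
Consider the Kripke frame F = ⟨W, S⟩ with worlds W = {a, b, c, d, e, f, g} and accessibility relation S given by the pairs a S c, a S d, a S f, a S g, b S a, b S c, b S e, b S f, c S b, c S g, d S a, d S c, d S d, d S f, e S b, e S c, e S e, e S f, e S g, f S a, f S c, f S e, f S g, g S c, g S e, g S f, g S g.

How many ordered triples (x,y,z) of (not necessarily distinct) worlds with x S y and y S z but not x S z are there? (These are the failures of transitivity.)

35

Enumerating: (a,c,b), (a,d,a), (a,f,a), (a,f,e), (a,g,e), (b,a,d), (b,a,g), (b,c,b), (b,c,g), (b,e,b), (b,e,g), (b,f,g), … and 23 more.
Total: 35.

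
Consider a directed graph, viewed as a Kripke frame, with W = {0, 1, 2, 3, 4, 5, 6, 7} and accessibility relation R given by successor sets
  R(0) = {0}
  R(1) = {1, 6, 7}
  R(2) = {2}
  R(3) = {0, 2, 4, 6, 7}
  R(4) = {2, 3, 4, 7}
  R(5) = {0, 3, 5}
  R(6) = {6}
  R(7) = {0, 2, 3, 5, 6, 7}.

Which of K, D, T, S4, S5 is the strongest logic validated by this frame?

D

Serial (axiom D): yes — every world has a successor (e.g. 0 R 0).
Reflexive (axiom T): no — 3 is not related to itself.
Transitive (axiom 4): no — 1 R 7 and 7 R 0, but not 1 R 0.
Euclidean (axiom 5): no — 1 R 6 and 1 R 7, but not 6 R 7.
So F validates K, D; T would additionally require R to be reflexive. The strongest is D.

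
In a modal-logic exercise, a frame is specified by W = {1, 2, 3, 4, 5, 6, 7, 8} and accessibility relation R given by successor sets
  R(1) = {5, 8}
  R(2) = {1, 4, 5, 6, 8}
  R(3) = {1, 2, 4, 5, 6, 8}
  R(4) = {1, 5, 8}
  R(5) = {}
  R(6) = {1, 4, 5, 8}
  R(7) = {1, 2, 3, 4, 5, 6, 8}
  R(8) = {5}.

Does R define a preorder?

No

Reflexive: no — 1 is not related to itself.
Transitive: yes — every two-step R-path is closed by a direct edge.
So R is not a preorder.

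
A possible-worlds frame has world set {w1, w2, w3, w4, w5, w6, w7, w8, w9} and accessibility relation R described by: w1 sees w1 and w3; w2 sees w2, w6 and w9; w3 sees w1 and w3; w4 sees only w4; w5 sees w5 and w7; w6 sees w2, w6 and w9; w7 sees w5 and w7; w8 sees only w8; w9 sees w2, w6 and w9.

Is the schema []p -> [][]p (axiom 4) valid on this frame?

Yes

Axiom 4 corresponds to the accessibility relation being transitive.
Transitive: yes — every two-step R-path is closed by a direct edge.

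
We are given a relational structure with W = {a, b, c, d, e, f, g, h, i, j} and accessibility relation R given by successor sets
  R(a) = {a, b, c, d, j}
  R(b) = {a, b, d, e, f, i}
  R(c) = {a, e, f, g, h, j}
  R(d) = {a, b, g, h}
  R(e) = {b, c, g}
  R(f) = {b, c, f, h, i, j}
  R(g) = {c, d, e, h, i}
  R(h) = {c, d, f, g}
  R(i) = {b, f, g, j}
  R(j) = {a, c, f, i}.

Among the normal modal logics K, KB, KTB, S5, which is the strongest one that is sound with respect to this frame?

KB

Symmetric (axiom B): yes — every pair in R has its reverse in R.
Reflexive (axiom T): no — c is not related to itself.
Euclidean (axiom 5): no — a R b and a R c, but not b R c.
So F validates K, KB; KTB would additionally require R to be reflexive. The strongest is KB.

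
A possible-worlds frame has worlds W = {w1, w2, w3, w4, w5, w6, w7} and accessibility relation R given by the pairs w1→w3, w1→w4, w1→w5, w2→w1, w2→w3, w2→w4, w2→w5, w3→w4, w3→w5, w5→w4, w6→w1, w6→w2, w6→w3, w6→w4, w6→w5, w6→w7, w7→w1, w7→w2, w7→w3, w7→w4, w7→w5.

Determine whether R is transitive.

Transitive: yes — every two-step R-path is closed by a direct edge.

Yes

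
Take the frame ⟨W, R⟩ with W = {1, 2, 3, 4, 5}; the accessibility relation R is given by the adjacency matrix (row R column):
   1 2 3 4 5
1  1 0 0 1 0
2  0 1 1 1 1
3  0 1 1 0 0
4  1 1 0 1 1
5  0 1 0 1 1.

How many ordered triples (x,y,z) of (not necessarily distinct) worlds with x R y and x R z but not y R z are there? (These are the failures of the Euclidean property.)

Enumerating: (2,3,4), (2,3,5), (2,4,3), (2,5,3), (4,1,2), (4,1,5), (4,2,1), (4,5,1).

8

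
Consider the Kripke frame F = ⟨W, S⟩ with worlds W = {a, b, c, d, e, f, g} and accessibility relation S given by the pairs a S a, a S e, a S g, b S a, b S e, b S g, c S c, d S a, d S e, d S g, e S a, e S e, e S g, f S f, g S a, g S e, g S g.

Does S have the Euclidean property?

Euclidean: yes — any two successors of a common world are S-related.

Yes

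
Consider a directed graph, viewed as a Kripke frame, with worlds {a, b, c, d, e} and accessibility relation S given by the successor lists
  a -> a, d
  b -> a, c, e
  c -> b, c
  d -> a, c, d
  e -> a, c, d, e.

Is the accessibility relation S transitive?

Transitive: no — a S d and d S c, but not a S c.

No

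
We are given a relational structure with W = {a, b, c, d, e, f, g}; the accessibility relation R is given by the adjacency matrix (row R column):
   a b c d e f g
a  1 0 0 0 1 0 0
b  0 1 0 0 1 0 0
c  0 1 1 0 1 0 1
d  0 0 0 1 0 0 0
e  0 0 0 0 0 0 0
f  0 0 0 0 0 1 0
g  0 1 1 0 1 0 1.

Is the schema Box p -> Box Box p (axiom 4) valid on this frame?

Yes

Axiom 4 corresponds to the accessibility relation being transitive.
Transitive: yes — every two-step R-path is closed by a direct edge.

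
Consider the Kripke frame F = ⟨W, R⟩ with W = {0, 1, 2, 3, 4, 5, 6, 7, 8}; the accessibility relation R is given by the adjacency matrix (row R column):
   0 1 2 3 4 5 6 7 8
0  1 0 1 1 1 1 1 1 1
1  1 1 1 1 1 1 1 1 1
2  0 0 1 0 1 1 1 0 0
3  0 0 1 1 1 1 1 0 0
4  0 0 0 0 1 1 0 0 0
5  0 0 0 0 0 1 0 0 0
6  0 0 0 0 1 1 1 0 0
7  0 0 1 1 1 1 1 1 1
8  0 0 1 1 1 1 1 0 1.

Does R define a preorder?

Reflexive: yes — every world is R-related to itself.
Transitive: yes — every two-step R-path is closed by a direct edge.
So R is a preorder.

Yes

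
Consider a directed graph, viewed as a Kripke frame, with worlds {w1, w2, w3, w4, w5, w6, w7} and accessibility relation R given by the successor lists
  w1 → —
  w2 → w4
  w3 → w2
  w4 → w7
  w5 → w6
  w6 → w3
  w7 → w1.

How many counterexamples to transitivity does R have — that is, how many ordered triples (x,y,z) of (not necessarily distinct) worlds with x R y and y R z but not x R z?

Enumerating: (w2,w4,w7), (w3,w2,w4), (w4,w7,w1), (w5,w6,w3), (w6,w3,w2).

5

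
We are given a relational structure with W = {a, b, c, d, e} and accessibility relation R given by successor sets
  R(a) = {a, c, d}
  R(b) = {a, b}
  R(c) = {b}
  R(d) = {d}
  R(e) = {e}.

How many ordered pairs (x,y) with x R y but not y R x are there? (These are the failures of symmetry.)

4

Enumerating: (a,c), (a,d), (b,a), (c,b).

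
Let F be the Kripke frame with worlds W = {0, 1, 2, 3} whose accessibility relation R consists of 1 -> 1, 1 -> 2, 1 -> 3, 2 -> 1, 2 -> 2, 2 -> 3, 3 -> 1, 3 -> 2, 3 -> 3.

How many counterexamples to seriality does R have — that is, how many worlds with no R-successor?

1

Enumerating: 0.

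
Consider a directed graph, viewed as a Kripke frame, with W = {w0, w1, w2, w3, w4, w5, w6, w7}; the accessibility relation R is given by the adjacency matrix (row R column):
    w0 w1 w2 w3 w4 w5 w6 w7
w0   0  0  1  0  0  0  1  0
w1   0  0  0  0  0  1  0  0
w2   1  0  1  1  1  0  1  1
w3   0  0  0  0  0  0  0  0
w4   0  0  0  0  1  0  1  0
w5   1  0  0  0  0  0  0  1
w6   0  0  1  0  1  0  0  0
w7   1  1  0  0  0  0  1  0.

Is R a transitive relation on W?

Transitive: no — w0 R w2 and w2 R w3, but not w0 R w3.

No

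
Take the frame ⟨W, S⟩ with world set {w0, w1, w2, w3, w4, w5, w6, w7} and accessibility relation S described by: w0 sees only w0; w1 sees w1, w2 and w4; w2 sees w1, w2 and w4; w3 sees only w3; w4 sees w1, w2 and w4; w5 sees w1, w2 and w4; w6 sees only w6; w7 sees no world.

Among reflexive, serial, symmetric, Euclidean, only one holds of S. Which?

Reflexive: no — w5 is not related to itself.
Serial: no — w7 has no S-successor.
Symmetric: no — w5 S w1 but not w1 S w5.
Euclidean: yes — any two successors of a common world are S-related.
Only Euclidean holds.

Euclidean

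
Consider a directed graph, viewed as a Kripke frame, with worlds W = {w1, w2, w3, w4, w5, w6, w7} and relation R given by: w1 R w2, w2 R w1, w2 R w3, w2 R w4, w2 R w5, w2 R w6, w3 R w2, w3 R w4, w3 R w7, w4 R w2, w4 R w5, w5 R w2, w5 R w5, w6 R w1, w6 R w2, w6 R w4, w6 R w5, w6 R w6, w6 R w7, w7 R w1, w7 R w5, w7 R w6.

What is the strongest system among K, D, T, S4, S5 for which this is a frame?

Serial (axiom D): yes — every world has a successor (e.g. w1 R w2).
Reflexive (axiom T): no — w1 is not related to itself.
Transitive (axiom 4): no — w1 R w2 and w2 R w3, but not w1 R w3.
Euclidean (axiom 5): no — w2 R w1 and w2 R w3, but not w1 R w3.
So F validates K, D; T would additionally require R to be reflexive. The strongest is D.

D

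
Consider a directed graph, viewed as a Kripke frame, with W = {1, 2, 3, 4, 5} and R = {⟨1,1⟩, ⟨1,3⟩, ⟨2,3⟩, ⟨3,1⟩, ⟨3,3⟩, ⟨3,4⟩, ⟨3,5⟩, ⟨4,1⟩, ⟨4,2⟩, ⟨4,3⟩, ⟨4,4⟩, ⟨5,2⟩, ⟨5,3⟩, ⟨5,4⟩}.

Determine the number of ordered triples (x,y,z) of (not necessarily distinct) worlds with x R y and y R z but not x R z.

11

Enumerating: (1,3,4), (1,3,5), (2,3,1), (2,3,4), (2,3,5), (3,4,2), (3,5,2), (4,3,5), (5,3,1), (5,3,5), (5,4,1).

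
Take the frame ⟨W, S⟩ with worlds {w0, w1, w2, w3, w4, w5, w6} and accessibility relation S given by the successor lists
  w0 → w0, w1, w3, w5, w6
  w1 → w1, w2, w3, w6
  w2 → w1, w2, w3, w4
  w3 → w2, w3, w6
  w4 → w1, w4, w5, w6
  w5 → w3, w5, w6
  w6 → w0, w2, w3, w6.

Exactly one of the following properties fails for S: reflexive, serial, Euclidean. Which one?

Reflexive: yes — every world is S-related to itself.
Serial: yes — every world has a successor (e.g. w0 S w0).
Euclidean: no — w0 S w1 and w0 S w5, but not w1 S w5.
Only Euclidean fails.

Euclidean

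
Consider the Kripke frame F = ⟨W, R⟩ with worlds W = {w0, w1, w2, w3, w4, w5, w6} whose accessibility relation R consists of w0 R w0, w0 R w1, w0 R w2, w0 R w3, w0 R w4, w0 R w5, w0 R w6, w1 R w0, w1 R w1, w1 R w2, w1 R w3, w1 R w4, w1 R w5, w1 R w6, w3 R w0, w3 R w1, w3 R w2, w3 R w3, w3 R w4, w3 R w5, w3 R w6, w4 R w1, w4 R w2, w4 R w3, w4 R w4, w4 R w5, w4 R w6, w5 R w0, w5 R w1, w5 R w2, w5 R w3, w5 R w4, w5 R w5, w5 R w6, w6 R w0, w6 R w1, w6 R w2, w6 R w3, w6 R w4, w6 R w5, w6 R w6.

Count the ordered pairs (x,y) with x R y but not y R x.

Enumerating: (w0,w2), (w0,w4), (w1,w2), (w3,w2), (w4,w2), (w5,w2), (w6,w2).

7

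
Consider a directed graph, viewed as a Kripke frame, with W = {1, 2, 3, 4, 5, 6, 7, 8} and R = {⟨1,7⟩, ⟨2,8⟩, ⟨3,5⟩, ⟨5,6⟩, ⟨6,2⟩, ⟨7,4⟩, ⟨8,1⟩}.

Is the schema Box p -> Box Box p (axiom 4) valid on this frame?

By correspondence theory, 4 is valid on a frame iff R is transitive.
Transitive: no — 1 R 7 and 7 R 4, but not 1 R 4.

No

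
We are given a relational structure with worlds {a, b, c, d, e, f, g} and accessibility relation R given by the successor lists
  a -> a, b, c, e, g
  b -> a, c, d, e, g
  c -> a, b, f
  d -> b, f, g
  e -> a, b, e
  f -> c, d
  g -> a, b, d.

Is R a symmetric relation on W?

Symmetric: yes — every pair in R has its reverse in R.

Yes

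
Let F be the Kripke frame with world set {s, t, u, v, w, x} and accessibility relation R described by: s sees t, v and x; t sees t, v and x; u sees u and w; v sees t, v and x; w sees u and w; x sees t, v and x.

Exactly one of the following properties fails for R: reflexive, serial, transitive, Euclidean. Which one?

Reflexive: no — s is not related to itself.
Serial: yes — every world has a successor (e.g. s R t).
Transitive: yes — every two-step R-path is closed by a direct edge.
Euclidean: yes — any two successors of a common world are R-related.
Only reflexive fails.

reflexive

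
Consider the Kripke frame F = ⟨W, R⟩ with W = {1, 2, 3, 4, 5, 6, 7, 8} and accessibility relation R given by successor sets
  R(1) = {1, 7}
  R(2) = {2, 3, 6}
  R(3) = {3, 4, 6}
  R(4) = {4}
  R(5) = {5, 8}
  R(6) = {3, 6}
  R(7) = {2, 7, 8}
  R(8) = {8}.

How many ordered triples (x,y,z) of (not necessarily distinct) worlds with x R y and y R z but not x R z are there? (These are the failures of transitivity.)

Enumerating: (1,7,2), (1,7,8), (2,3,4), (6,3,4), (7,2,3), (7,2,6).

6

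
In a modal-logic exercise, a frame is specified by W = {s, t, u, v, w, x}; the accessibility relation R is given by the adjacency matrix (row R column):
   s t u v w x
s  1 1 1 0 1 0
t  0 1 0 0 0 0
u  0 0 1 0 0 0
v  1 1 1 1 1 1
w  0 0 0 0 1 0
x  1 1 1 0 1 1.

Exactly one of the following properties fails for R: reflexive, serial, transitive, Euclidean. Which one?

Reflexive: yes — every world is R-related to itself.
Serial: yes — every world has a successor (e.g. s R s).
Transitive: yes — every two-step R-path is closed by a direct edge.
Euclidean: no — s R t and s R u, but not t R u.
Only Euclidean fails.

Euclidean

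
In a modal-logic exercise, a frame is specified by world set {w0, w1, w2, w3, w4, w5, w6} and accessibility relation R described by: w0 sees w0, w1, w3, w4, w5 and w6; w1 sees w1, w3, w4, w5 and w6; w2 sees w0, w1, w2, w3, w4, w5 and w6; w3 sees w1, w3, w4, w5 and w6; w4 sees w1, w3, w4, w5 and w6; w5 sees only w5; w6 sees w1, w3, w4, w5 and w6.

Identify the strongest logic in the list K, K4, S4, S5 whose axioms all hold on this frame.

S4

Transitive (axiom 4): yes — every two-step R-path is closed by a direct edge.
Reflexive (axiom T): yes — every world is R-related to itself.
Euclidean (axiom 5): no — w0 R w5 and w0 R w1, but not w5 R w1.
So F validates K, K4, S4; S5 would additionally require R to be Euclidean. The strongest is S4.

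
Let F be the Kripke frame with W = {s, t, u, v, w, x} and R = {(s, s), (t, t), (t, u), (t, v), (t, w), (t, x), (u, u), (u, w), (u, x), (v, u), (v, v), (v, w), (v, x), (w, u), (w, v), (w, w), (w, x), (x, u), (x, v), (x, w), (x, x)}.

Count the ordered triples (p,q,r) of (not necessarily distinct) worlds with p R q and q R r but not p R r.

2

Enumerating: (u,w,v), (u,x,v).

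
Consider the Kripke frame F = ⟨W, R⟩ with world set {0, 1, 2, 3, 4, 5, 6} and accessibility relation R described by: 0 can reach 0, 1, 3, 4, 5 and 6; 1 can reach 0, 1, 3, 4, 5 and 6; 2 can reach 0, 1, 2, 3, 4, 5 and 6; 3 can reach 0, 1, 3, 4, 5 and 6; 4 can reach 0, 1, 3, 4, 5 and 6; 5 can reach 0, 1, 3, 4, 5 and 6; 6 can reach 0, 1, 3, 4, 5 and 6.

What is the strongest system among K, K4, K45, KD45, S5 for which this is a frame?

Transitive (axiom 4): yes — every two-step R-path is closed by a direct edge.
Euclidean (axiom 5): no — 2 R 0 and 2 R 2, but not 0 R 2.
Serial (axiom D): yes — every world has a successor (e.g. 0 R 0).
Reflexive (axiom T): yes — every world is R-related to itself.
So F validates K, K4; K45 would additionally require R to be Euclidean. The strongest is K4.

K4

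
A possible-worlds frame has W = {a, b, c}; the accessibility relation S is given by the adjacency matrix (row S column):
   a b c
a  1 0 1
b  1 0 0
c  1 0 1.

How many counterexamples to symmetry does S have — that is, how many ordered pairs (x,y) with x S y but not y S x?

1

Enumerating: (b,a).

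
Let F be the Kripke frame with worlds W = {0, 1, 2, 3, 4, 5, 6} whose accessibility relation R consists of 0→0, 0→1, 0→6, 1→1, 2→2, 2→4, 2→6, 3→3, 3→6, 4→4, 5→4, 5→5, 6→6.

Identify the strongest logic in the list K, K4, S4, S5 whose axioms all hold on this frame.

Transitive (axiom 4): yes — every two-step R-path is closed by a direct edge.
Reflexive (axiom T): yes — every world is R-related to itself.
Euclidean (axiom 5): no — 0 R 1 and 0 R 6, but not 1 R 6.
So F validates K, K4, S4; S5 would additionally require R to be Euclidean. The strongest is S4.

S4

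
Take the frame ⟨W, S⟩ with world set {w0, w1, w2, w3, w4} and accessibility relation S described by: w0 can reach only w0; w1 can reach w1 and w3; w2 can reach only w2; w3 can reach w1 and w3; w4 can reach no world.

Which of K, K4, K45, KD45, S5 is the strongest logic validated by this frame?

K45

Transitive (axiom 4): yes — every two-step S-path is closed by a direct edge.
Euclidean (axiom 5): yes — any two successors of a common world are S-related.
Serial (axiom D): no — w4 has no S-successor.
Reflexive (axiom T): no — w4 is not related to itself.
So F validates K, K4, K45; KD45 would additionally require S to be serial. The strongest is K45.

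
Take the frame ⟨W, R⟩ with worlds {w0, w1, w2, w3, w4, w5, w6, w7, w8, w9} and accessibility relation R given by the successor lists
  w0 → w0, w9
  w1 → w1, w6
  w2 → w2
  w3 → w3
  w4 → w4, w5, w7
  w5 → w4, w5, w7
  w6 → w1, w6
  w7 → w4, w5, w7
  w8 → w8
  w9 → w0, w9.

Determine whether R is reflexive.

Reflexive: yes — every world is R-related to itself.

Yes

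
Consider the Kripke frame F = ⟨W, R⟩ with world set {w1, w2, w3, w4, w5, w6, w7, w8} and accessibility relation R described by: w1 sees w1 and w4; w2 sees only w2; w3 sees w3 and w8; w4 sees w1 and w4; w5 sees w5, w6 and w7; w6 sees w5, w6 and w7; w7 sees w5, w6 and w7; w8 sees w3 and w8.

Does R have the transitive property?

Transitive: yes — every two-step R-path is closed by a direct edge.

Yes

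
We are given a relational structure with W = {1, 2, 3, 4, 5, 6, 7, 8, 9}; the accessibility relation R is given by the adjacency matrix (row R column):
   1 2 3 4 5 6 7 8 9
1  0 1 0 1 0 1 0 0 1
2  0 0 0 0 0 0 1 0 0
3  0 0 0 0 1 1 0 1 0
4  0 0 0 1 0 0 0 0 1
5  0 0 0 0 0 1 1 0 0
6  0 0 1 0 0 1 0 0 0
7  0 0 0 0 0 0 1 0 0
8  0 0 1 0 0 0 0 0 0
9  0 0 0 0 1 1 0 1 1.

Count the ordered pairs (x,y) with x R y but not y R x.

12

Enumerating: (1,2), (1,4), (1,6), (1,9), (2,7), (3,5), (4,9), (5,6), (5,7), (9,5), (9,6), (9,8).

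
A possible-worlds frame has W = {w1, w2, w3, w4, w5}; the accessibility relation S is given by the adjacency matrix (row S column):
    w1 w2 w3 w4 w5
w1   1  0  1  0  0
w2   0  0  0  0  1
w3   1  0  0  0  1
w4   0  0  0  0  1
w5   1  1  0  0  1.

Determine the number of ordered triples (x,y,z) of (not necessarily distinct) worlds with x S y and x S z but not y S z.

Enumerating: (w1,w3,w3), (w3,w1,w5), (w5,w1,w2), (w5,w1,w5), (w5,w2,w1), (w5,w2,w2).

6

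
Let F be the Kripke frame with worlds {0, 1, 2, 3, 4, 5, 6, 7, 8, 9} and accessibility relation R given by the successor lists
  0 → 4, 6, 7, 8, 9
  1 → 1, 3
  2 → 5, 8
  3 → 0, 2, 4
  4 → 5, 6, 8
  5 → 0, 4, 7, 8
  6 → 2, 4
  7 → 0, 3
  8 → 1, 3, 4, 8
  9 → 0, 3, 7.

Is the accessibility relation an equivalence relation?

Reflexive: no — 0 is not related to itself.
Symmetric: no — 0 R 4 but not 4 R 0.
Transitive: no — 0 R 4 and 4 R 5, but not 0 R 5.
So R is not an equivalence relation.

No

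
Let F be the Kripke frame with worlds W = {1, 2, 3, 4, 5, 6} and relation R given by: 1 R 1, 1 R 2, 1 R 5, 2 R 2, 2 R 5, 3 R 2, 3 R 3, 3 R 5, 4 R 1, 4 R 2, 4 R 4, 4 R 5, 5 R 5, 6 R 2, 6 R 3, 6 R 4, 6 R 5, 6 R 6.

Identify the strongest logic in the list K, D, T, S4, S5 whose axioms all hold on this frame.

Serial (axiom D): yes — every world has a successor (e.g. 1 R 1).
Reflexive (axiom T): yes — every world is R-related to itself.
Transitive (axiom 4): no — 6 R 4 and 4 R 1, but not 6 R 1.
Euclidean (axiom 5): no — 1 R 5 and 1 R 2, but not 5 R 2.
So F validates K, D, T; S4 would additionally require R to be transitive. The strongest is T.

T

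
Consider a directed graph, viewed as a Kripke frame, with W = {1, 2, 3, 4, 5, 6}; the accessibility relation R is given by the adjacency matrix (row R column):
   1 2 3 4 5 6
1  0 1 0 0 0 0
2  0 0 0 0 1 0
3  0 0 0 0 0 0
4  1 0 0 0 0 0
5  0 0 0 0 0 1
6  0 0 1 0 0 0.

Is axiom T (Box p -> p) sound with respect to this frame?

Axiom T corresponds to the accessibility relation being reflexive.
Reflexive: no — 1 is not related to itself.

No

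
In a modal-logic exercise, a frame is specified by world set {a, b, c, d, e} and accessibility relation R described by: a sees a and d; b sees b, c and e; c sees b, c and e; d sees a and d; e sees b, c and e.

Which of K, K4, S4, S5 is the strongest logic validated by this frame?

S5

Transitive (axiom 4): yes — every two-step R-path is closed by a direct edge.
Reflexive (axiom T): yes — every world is R-related to itself.
Euclidean (axiom 5): yes — any two successors of a common world are R-related.
So F validates K, K4, S4, S5. The strongest is S5.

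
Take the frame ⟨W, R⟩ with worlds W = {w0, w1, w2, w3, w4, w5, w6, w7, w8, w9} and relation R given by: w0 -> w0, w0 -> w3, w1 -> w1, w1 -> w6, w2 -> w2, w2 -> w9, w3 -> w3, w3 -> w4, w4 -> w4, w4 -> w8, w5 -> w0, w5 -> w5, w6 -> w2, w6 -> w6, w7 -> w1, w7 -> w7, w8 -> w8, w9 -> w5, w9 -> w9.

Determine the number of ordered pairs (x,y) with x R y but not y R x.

Enumerating: (w0,w3), (w1,w6), (w2,w9), (w3,w4), (w4,w8), (w5,w0), (w6,w2), (w7,w1), (w9,w5).

9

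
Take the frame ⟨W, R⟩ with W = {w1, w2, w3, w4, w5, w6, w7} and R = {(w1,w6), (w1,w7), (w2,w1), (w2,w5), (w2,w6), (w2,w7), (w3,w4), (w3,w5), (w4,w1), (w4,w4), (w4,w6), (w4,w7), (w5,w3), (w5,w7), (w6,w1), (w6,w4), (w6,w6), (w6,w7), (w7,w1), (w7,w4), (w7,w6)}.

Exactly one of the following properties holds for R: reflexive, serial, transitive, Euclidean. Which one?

serial

Reflexive: no — w1 is not related to itself.
Serial: yes — every world has a successor (e.g. w1 R w6).
Transitive: no — w1 R w6 and w6 R w4, but not w1 R w4.
Euclidean: no — w2 R w1 and w2 R w5, but not w1 R w5.
Only serial holds.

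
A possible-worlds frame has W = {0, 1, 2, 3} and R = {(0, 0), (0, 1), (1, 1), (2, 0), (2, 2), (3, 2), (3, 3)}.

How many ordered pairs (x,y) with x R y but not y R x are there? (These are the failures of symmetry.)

Enumerating: (0,1), (2,0), (3,2).

3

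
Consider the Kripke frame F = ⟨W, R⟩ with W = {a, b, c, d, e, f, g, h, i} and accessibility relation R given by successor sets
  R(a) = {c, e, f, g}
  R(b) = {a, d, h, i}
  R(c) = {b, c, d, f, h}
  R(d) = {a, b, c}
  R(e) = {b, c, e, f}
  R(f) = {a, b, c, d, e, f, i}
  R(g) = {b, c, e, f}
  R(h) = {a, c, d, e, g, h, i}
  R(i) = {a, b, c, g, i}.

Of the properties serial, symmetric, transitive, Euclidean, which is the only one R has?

serial

Serial: yes — every world has a successor (e.g. a R c).
Symmetric: no — a R c but not c R a.
Transitive: no — a R c and c R b, but not a R b.
Euclidean: no — a R c and a R e, but not c R e.
Only serial holds.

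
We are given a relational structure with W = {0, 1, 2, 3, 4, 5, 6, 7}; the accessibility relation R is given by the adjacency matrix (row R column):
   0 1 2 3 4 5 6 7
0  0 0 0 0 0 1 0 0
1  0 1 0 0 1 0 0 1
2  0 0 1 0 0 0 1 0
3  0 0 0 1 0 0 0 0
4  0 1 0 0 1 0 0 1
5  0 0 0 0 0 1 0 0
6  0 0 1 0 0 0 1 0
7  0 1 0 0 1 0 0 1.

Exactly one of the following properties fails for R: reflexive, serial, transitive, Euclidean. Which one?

Reflexive: no — 0 is not related to itself.
Serial: yes — every world has a successor (e.g. 0 R 5).
Transitive: yes — every two-step R-path is closed by a direct edge.
Euclidean: yes — any two successors of a common world are R-related.
Only reflexive fails.

reflexive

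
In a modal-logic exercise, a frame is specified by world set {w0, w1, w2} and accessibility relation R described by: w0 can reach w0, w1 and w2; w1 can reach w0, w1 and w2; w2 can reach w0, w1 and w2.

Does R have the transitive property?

Yes

Transitive: yes — every two-step R-path is closed by a direct edge.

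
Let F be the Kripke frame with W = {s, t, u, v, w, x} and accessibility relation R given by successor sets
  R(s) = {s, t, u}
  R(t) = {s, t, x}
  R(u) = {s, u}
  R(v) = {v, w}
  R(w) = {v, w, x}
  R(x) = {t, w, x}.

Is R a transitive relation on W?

No

Transitive: no — s R t and t R x, but not s R x.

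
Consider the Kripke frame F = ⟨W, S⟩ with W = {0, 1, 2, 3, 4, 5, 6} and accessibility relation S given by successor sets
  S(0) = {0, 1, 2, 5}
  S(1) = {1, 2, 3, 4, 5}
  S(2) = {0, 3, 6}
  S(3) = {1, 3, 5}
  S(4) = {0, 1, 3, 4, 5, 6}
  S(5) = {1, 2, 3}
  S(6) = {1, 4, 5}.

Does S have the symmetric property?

Symmetric: no — 0 S 1 but not 1 S 0.

No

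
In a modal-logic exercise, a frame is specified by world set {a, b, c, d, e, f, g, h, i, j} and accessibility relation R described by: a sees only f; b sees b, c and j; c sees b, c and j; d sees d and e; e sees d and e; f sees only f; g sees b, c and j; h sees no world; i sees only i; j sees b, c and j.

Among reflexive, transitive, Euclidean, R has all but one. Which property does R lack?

reflexive

Reflexive: no — a is not related to itself.
Transitive: yes — every two-step R-path is closed by a direct edge.
Euclidean: yes — any two successors of a common world are R-related.
Only reflexive fails.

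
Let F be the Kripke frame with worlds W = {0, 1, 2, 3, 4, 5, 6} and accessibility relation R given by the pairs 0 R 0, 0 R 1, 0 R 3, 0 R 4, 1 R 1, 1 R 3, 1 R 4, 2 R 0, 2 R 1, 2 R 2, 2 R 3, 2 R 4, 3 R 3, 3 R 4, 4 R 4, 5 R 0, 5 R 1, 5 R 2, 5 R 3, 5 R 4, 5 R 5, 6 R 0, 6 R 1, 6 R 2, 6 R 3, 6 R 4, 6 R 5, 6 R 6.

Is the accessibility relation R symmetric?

No

Symmetric: no — 0 R 1 but not 1 R 0.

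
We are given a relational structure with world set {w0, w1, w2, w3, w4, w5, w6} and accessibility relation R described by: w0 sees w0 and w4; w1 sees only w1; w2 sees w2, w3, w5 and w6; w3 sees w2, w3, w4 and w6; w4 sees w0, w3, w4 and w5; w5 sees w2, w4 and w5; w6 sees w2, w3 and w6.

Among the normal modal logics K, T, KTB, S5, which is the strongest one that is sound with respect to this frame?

KTB

Reflexive (axiom T): yes — every world is R-related to itself.
Symmetric (axiom B): yes — every pair in R has its reverse in R.
Euclidean (axiom 5): no — w2 R w3 and w2 R w5, but not w3 R w5.
So F validates K, T, KTB; S5 would additionally require R to be Euclidean. The strongest is KTB.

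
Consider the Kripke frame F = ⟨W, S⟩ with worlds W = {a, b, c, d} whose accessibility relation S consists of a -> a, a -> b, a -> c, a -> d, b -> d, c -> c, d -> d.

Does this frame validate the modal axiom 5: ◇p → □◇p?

By correspondence theory, 5 is valid on a frame iff S is Euclidean.
Euclidean: no — a S b and a S c, but not b S c.

No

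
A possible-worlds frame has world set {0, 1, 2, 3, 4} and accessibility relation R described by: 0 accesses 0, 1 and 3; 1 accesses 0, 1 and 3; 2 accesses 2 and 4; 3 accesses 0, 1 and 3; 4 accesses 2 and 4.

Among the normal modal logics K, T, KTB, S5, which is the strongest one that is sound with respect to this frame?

Reflexive (axiom T): yes — every world is R-related to itself.
Symmetric (axiom B): yes — every pair in R has its reverse in R.
Euclidean (axiom 5): yes — any two successors of a common world are R-related.
So F validates K, T, KTB, S5. The strongest is S5.

S5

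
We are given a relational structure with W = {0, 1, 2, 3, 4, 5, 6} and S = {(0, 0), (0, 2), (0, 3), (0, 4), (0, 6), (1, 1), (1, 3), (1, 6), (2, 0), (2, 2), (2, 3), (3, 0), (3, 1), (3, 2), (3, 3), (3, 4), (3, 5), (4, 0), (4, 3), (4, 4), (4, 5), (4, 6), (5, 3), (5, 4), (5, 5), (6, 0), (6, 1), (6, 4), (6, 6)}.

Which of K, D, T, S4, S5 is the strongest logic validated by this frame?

Serial (axiom D): yes — every world has a successor (e.g. 0 S 0).
Reflexive (axiom T): yes — every world is S-related to itself.
Transitive (axiom 4): no — 0 S 3 and 3 S 1, but not 0 S 1.
Euclidean (axiom 5): no — 0 S 2 and 0 S 4, but not 2 S 4.
So F validates K, D, T; S4 would additionally require S to be transitive. The strongest is T.

T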